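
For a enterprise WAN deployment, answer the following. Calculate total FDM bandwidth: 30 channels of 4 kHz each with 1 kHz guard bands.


Given: 30 channels, 4 kHz each, guard = 1 kHz
Channel bandwidth = 30 * 4 = 120 kHz
Guard bands = 29 gaps * 1 kHz = 29 kHz
Total = 120 + 29 = 149 kHz

149


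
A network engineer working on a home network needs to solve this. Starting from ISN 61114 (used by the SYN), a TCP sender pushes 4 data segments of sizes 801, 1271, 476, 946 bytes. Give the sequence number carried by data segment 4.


The SYN occupies sequence number ISN = 61114, so the first data byte is ISN + 1 = 61115.
SEQ of data segment i = (ISN + 1) + sum of payload sizes of segments 1..i-1.
Segment 1: SEQ = 61115, payload = 801 bytes
Segment 2: SEQ = 61916, payload = 1271 bytes
Segment 3: SEQ = 63187, payload = 476 bytes
Segment 4: SEQ = 63663, payload = 946 bytes
SEQ of segment 4 = 61115 + 801 + 1271 + 476 = 63663

63663


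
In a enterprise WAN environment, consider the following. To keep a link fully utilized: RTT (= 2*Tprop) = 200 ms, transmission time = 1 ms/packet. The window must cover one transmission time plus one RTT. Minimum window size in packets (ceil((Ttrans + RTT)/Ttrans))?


Given: Ttrans = 1 ms, RTT = 200 ms (= 2 * Tprop, Tprop = 100 ms)
Time until first ACK returns = Ttrans + RTT = 1 + 200 = 201 ms
Need W * Ttrans >= Ttrans + RTT  ->  W >= (Ttrans + RTT) / Ttrans
(Ttrans + RTT) / Ttrans = 201 / 1 = 201
W_min = ceil(201) = 201

201


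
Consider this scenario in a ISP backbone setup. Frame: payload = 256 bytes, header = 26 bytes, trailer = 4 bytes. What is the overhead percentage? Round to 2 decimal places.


Given: payload = 256 B, header = 26 B, trailer = 4 B
Overhead bytes = header + trailer = 26 + 4 = 30
Total frame = payload + overhead = 256 + 30 = 286
Overhead % = 30 / 286 * 100 = 10.4895% -> 10.49% (2 dp)

10.49


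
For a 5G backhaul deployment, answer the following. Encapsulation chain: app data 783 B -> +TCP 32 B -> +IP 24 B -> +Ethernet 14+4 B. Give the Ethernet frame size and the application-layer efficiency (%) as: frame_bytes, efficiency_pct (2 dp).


TCP segment = 783 + 32 = 815 B
IP packet = 815 + 24 = 839 B
Ethernet frame = 839 + 14 + 4 = 857 B
Efficiency = app / frame = 783 / 857 = 0.913652 = 91.3652% -> 91.37% (2 dp)

857, 91.37


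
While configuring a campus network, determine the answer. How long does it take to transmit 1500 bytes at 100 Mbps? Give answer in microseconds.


Given: packet = 1500 bytes, bandwidth = 100 Mbps
Packet in bits = 1500 * 8 = 12000 bits
Bandwidth = 100 * 10^6 = 100000000 bps
Time = 12000 / 100000000 seconds
Time in us = 12000 * 10^6 / 100000000 = 120

120


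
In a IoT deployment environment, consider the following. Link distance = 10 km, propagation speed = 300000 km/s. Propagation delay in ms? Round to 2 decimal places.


Given: distance = 10 km, speed = 300000 km/s
Delay = distance / speed = 10 / 300000 seconds
Delay in ms = 10 * 1000 / 300000
Delay = 0.0333 ms
Rounded to 2 dp = 0.03 ms

0.03


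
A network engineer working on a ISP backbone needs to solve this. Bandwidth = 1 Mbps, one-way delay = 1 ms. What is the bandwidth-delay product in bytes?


Given: bandwidth = 1 Mbps, delay = 1 ms
BDP in bits = 1 * 10^6 * 1 / 1000
BDP in bits = 1000
BDP in bytes = 1000 / 8 = 125

125


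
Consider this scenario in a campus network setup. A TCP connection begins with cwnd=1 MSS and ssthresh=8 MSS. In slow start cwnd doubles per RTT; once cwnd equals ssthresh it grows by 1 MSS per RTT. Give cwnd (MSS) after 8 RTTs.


RTT 0: cwnd = 1 MSS (initial)
RTT 1: cwnd = 2 MSS (slow start, doubled)
RTT 2: cwnd = 4 MSS (slow start, doubled)
RTT 3: cwnd = 8 MSS (slow start, doubled)
RTT 4: cwnd = 9 MSS (congestion avoidance, +1)
RTT 5: cwnd = 10 MSS (congestion avoidance, +1)
RTT 6: cwnd = 11 MSS (congestion avoidance, +1)
RTT 7: cwnd = 12 MSS (congestion avoidance, +1)
RTT 8: cwnd = 13 MSS (congestion avoidance, +1)

13


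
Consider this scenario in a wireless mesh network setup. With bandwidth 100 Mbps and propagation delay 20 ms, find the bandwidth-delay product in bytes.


Given: bandwidth = 100 Mbps, delay = 20 ms
BDP in bits = 100 * 10^6 * 20 / 1000
BDP in bits = 2000000
BDP in bytes = 2000000 / 8 = 250000

250000


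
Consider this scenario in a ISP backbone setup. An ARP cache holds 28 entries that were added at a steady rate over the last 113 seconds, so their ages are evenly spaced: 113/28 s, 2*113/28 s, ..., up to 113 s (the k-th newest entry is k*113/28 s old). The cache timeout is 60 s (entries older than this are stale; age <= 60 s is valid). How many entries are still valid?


Ages are k * 113/28 s for k = 1..28 (spacing = 4.0357 s).
Entry k is valid iff k * 113/28 <= 60 iff k <= 28 * 60 / 113 = 14.8673
n_valid = floor(14.8673) = 14
(n_stale = 28 - 14 = 14)

14


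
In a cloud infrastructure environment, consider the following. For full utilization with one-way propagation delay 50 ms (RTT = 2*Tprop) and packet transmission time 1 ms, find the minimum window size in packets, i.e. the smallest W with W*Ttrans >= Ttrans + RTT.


Given: Ttrans = 1 ms, RTT = 100 ms (= 2 * Tprop, Tprop = 50 ms)
Time until first ACK returns = Ttrans + RTT = 1 + 100 = 101 ms
Need W * Ttrans >= Ttrans + RTT  ->  W >= (Ttrans + RTT) / Ttrans
(Ttrans + RTT) / Ttrans = 101 / 1 = 101
W_min = ceil(101) = 101

101


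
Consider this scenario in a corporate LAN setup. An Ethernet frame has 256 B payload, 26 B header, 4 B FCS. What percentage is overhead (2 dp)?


Given: payload = 256 B, header = 26 B, trailer = 4 B
Overhead bytes = header + trailer = 26 + 4 = 30
Total frame = payload + overhead = 256 + 30 = 286
Overhead % = 30 / 286 * 100 = 10.4895% -> 10.49% (2 dp)

10.49


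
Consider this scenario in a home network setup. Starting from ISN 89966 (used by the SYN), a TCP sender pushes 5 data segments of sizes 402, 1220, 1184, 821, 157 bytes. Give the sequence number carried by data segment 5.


The SYN occupies sequence number ISN = 89966, so the first data byte is ISN + 1 = 89967.
SEQ of data segment i = (ISN + 1) + sum of payload sizes of segments 1..i-1.
Segment 1: SEQ = 89967, payload = 402 bytes
Segment 2: SEQ = 90369, payload = 1220 bytes
Segment 3: SEQ = 91589, payload = 1184 bytes
Segment 4: SEQ = 92773, payload = 821 bytes
Segment 5: SEQ = 93594, payload = 157 bytes
SEQ of segment 5 = 89967 + 402 + 1220 + 1184 + 821 = 93594

93594


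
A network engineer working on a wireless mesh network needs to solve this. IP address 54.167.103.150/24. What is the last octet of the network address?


Given: IP = 54.167.103.150, prefix = /24
Subnet mask = 255.255.255.0
Last octet of IP: 150
Last octet of mask: 0
Network last octet = 150 AND 0 = 0

0


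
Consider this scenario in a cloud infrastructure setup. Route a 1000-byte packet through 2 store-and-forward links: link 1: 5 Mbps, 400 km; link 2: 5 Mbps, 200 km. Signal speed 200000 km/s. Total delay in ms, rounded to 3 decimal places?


Packet = 1000 bytes = 8000 bits. Store-and-forward: sum (t_trans + t_prop) per link.
Link 1: t_trans = 8000/(5*10^6) s = 1.6000 ms; t_prop = 400/200000 s = 2.0000 ms; subtotal = 3.6000 ms
Link 2: t_trans = 8000/(5*10^6) s = 1.6000 ms; t_prop = 200/200000 s = 1.0000 ms; subtotal = 2.6000 ms
End-to-end = 3.6000 + 2.6000 = 6.2000 ms -> 6.200 ms (3 dp)

6.200


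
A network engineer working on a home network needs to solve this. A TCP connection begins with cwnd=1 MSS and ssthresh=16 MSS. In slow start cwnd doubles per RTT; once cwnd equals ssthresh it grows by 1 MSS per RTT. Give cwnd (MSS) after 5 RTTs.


RTT 0: cwnd = 1 MSS (initial)
RTT 1: cwnd = 2 MSS (slow start, doubled)
RTT 2: cwnd = 4 MSS (slow start, doubled)
RTT 3: cwnd = 8 MSS (slow start, doubled)
RTT 4: cwnd = 16 MSS (slow start, doubled)
RTT 5: cwnd = 17 MSS (congestion avoidance, +1)

17


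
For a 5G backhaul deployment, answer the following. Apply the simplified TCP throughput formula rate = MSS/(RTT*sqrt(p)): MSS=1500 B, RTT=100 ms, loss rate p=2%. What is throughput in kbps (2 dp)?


Given: MSS = 1500 bytes, RTT = 100 ms, loss = 2%
RTT in seconds = 100 / 1000 = 0.1
Loss rate = 2% = 0.02
sqrt(loss) = sqrt(0.02) = 0.141421356237
Throughput (bytes/s) = 1500 / (0.1 * 0.141421356237) = 106066.0172
Throughput (kbps) = 106066.0172 * 8 / 1000 = 848.528137 -> 848.53 kbps (2 dp)

848.53


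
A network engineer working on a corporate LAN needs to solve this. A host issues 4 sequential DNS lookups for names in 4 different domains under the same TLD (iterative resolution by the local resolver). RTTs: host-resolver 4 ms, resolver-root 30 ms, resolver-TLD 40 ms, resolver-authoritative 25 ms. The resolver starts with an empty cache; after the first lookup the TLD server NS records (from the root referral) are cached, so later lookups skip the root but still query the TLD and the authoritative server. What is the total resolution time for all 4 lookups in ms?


Lookup 1 (cold cache): local + root + TLD + auth = 4 + 30 + 40 + 25 = 99 ms
Lookups 2..4 (TLD NS cached -> skip root; new domain -> still ask TLD and auth): local + TLD + auth = 4 + 40 + 25 = 69 ms each
Remaining 3 lookups: 3 * 69 = 207 ms
Total = 99 + 207 = 306 ms

306


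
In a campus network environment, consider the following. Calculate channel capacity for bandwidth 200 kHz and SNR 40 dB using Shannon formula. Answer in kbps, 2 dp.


Given: B = 200 kHz, SNR = 40 dB
SNR linear = 10^(40/10) = 10000
1 + SNR = 10001
log2(10001) = 13.2878566418
C = 200 * 1000 * 13.2878566418 = 2657571.3284 bps
C = 2657.571328 kbps -> 2657.57 kbps (2 dp)

2657.57


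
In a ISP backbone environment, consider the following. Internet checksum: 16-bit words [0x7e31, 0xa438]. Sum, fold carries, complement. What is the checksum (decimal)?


Given words: [0x7e31, 0xa438]
Step 1: Sum all words
Raw sum = 32305 + 42040 = 74345
Step 2: Fold carry: (8809 + 1) = 8810
One's complement = ~8810 & 0xFFFF = 56725

56725


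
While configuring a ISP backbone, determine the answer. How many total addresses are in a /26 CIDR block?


Given: CIDR prefix /26
Host bits = 32 - 26 = 6
Total addresses = 2^6 = 64

64


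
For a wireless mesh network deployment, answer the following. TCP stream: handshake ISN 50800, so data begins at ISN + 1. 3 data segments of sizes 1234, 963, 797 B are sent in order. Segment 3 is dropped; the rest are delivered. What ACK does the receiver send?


SYN uses sequence number 50800; first data byte = ISN + 1 = 50801.
Segment 1: SEQ = 50801, len = 1234 B, covers [50801, 52034]
Segment 2: SEQ = 52035, len = 963 B, covers [52035, 52997]
Segment 3: SEQ = 52998, len = 797 B, covers [52998, 53794] [LOST]
In-order data received: bytes [50801, 52997] (segments 1..2).
Segment 3 missing -> gap begins at byte 52998.
Cumulative ACK = next expected in-order byte = 50801 + 1234 + 963 = 52998

52998


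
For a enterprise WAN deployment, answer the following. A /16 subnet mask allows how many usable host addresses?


Given: subnet mask /16
Host bits = 32 - 16 = 16
Total addresses = 2^16 = 65536
Usable hosts = 65536 - 2 (network + broadcast) = 65534

65534


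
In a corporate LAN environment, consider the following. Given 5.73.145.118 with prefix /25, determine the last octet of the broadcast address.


Given: IP = 5.73.145.118, prefix = /25
Host bits = 32 - 25 = 7
Network last octet = 118 AND mask = 0
Host part size = 2^7 - 1 = 127
Broadcast last octet = 0 OR 127 = 127

127


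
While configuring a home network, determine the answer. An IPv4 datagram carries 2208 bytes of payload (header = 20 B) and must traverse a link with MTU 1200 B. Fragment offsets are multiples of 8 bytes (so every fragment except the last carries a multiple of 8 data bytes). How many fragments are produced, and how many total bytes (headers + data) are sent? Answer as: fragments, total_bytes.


Max data per non-final fragment = floor((MTU - header)/8)*8 = floor((1200 - 20)/8)*8 = floor(1180/8)*8 = 1176 B
Final fragment needs no 8-byte alignment: it can carry up to MTU - header = 1180 B
Non-final fragments needed = ceil((payload - 1180) / 1176) = ceil(1028/1176) = ceil(0.8741) = 1
Number of fragments = 1 + 1 = 2
Fragment sizes (data): 1 * 1176 B + 1032 B (last, 1032 <= 1180 OK)
Total bytes sent = payload + n_frags * header = 2208 + 2*20 = 2208 + 40 = 2248 B

2, 2248


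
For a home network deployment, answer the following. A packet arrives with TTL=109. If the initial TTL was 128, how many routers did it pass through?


Given: initial TTL = 128, received TTL = 109
Hops = initial TTL - received TTL
Hops = 128 - 109 = 19

19


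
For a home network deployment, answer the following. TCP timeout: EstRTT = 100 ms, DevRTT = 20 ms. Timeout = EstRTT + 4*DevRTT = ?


Given: EstRTT = 100 ms, DevRTT = 20 ms
Timeout = EstRTT + 4 * DevRTT
4 * DevRTT = 4 * 20 = 80
Timeout = 100 + 80 = 180 ms

180


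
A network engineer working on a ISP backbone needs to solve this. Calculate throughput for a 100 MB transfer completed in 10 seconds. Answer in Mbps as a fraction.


Given: file = 100 MB, time = 10 s
File in Mb = 100 * 8 = 800 Mb
Throughput = 800 / 10 Mbps
Throughput = 80 Mbps

80


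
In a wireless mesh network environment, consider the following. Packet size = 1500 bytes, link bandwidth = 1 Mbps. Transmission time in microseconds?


Given: packet = 1500 bytes, bandwidth = 1 Mbps
Packet in bits = 1500 * 8 = 12000 bits
Bandwidth = 1 * 10^6 = 1000000 bps
Time = 12000 / 1000000 seconds
Time in us = 12000 * 10^6 / 1000000 = 12000

12000


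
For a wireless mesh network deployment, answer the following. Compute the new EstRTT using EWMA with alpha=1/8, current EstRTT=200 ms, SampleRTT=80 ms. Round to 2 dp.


Given: EstRTT = 200 ms, SampleRTT = 80 ms, alpha = 1/8
New EstRTT = (1 - alpha) * EstRTT + alpha * SampleRTT
(7/8) * 200 = 175
(1/8) * 80 = 10
New EstRTT = 175 + 10 = 185 ms -> 185.00 ms (2 dp)

185.00


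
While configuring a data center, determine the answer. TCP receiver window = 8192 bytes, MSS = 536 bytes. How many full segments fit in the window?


Given: RWND = 8192 bytes, MSS = 536 bytes
Full segments = floor(RWND / MSS)
Full segments = floor(8192 / 536)
Full segments = floor(15.2836) = 15

15


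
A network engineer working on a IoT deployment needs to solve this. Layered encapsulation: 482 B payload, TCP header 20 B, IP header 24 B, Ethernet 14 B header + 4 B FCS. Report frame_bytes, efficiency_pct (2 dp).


TCP segment = 482 + 20 = 502 B
IP packet = 502 + 24 = 526 B
Ethernet frame = 526 + 14 + 4 = 544 B
Efficiency = app / frame = 482 / 544 = 0.886029 = 88.6029% -> 88.60% (2 dp)

544, 88.60


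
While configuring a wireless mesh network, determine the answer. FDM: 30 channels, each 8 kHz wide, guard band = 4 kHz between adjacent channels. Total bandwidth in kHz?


Given: 30 channels, 8 kHz each, guard = 4 kHz
Channel bandwidth = 30 * 8 = 240 kHz
Guard bands = 29 gaps * 4 kHz = 116 kHz
Total = 240 + 116 = 356 kHz

356


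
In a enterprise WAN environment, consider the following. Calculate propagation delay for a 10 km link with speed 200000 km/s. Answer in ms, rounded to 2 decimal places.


Given: distance = 10 km, speed = 200000 km/s
Delay = distance / speed = 10 / 200000 seconds
Delay in ms = 10 * 1000 / 200000
Delay = 0.0500 ms
Rounded to 2 dp = 0.05 ms

0.05


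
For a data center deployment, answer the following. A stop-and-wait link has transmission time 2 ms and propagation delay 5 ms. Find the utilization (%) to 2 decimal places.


Given: Ttrans = 2 ms, Tprop = 5 ms
RTT = 2 * Tprop = 2 * 5 = 10 ms
U = Ttrans / (Ttrans + RTT)
U = 2 / (2 + 10)
U = 2 / 12 = 0.166667
U% = 16.67%

16.67


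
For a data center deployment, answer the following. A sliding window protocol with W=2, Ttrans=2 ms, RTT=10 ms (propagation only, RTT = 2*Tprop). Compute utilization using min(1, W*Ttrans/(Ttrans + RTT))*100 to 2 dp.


Given: W = 2, Ttrans = 2 ms, RTT = 10 ms (= 2 * Tprop, Tprop = 5 ms)
Cycle time = Ttrans + RTT = 2 + 10 = 12 ms (first packet sent until its ACK returns)
W * Ttrans = 2 * 2 = 4 ms of sending per cycle
W * Ttrans / (Ttrans + RTT) = 4 / 12 = 0.333333
U = min(1, 0.333333) = 0.333333
U% = 33.33%

33.33


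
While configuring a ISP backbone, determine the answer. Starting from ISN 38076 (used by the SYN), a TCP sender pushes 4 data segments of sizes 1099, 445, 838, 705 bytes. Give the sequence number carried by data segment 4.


The SYN occupies sequence number ISN = 38076, so the first data byte is ISN + 1 = 38077.
SEQ of data segment i = (ISN + 1) + sum of payload sizes of segments 1..i-1.
Segment 1: SEQ = 38077, payload = 1099 bytes
Segment 2: SEQ = 39176, payload = 445 bytes
Segment 3: SEQ = 39621, payload = 838 bytes
Segment 4: SEQ = 40459, payload = 705 bytes
SEQ of segment 4 = 38077 + 1099 + 445 + 838 = 40459

40459


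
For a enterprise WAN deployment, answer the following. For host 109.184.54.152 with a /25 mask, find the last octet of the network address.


Given: IP = 109.184.54.152, prefix = /25
Subnet mask = 255.255.255.128
Last octet of IP: 152
Last octet of mask: 128
Network last octet = 152 AND 128 = 128

128


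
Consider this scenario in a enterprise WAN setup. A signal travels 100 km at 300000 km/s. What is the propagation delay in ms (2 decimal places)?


Given: distance = 100 km, speed = 300000 km/s
Delay = distance / speed = 100 / 300000 seconds
Delay in ms = 100 * 1000 / 300000
Delay = 0.3333 ms
Rounded to 2 dp = 0.33 ms

0.33


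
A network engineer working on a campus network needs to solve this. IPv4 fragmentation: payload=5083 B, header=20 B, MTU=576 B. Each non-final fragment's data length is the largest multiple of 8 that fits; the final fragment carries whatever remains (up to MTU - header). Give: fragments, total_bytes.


Max data per non-final fragment = floor((MTU - header)/8)*8 = floor((576 - 20)/8)*8 = floor(556/8)*8 = 552 B
Final fragment needs no 8-byte alignment: it can carry up to MTU - header = 556 B
Non-final fragments needed = ceil((payload - 556) / 552) = ceil(4527/552) = ceil(8.2011) = 9
Number of fragments = 9 + 1 = 10
Fragment sizes (data): 9 * 552 B + 115 B (last, 115 <= 556 OK)
Total bytes sent = payload + n_frags * header = 5083 + 10*20 = 5083 + 200 = 5283 B

10, 5283


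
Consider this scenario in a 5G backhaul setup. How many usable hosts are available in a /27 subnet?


Given: subnet mask /27
Host bits = 32 - 27 = 5
Total addresses = 2^5 = 32
Usable hosts = 32 - 2 (network + broadcast) = 30

30


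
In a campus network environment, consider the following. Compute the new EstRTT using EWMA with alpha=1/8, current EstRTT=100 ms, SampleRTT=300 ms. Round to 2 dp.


Given: EstRTT = 100 ms, SampleRTT = 300 ms, alpha = 1/8
New EstRTT = (1 - alpha) * EstRTT + alpha * SampleRTT
(7/8) * 100 = 87.5
(1/8) * 300 = 37.5
New EstRTT = 87.5 + 37.5 = 125 ms -> 125.00 ms (2 dp)

125.00


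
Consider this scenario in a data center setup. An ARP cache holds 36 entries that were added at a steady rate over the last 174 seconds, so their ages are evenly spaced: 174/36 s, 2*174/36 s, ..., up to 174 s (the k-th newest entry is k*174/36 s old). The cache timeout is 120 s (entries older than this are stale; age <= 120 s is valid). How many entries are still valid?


Ages are k * 174/36 s for k = 1..36 (spacing = 4.8333 s).
Entry k is valid iff k * 174/36 <= 120 iff k <= 36 * 120 / 174 = 24.8276
n_valid = floor(24.8276) = 24
(n_stale = 36 - 24 = 12)

24


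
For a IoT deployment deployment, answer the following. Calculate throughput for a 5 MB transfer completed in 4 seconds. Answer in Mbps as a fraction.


Given: file = 5 MB, time = 4 s
File in Mb = 5 * 8 = 40 Mb
Throughput = 40 / 4 Mbps
Throughput = 10 Mbps

10


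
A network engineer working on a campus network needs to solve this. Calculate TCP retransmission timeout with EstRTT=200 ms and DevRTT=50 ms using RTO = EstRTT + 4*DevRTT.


Given: EstRTT = 200 ms, DevRTT = 50 ms
Timeout = EstRTT + 4 * DevRTT
4 * DevRTT = 4 * 50 = 200
Timeout = 200 + 200 = 400 ms

400


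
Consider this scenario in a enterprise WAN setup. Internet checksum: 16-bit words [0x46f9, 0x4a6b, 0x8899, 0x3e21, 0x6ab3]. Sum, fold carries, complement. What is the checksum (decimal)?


Given words: [0x46f9, 0x4a6b, 0x8899, 0x3e21, 0x6ab3]
Step 1: Sum all words
Raw sum = 18169 + 19051 + 34969 + 15905 + 27315 = 115409
Step 2: Fold carry: (49873 + 1) = 49874
One's complement = ~49874 & 0xFFFF = 15661

15661


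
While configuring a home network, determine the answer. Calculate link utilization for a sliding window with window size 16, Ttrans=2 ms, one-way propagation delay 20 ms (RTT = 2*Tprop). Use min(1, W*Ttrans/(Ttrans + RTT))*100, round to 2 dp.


Given: W = 16, Ttrans = 2 ms, RTT = 40 ms (= 2 * Tprop, Tprop = 20 ms)
Cycle time = Ttrans + RTT = 2 + 40 = 42 ms (first packet sent until its ACK returns)
W * Ttrans = 16 * 2 = 32 ms of sending per cycle
W * Ttrans / (Ttrans + RTT) = 32 / 42 = 0.761905
U = min(1, 0.761905) = 0.761905
U% = 76.19%

76.19


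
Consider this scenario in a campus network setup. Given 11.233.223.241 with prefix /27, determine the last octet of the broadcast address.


Given: IP = 11.233.223.241, prefix = /27
Host bits = 32 - 27 = 5
Network last octet = 241 AND mask = 224
Host part size = 2^5 - 1 = 31
Broadcast last octet = 224 OR 31 = 255

255


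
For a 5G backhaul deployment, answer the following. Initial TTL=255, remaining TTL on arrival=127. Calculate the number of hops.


Given: initial TTL = 255, received TTL = 127
Hops = initial TTL - received TTL
Hops = 255 - 127 = 128

128


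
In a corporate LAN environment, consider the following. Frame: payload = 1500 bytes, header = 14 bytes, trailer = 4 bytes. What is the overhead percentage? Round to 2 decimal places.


Given: payload = 1500 B, header = 14 B, trailer = 4 B
Overhead bytes = header + trailer = 14 + 4 = 18
Total frame = payload + overhead = 1500 + 18 = 1518
Overhead % = 18 / 1518 * 100 = 1.1858% -> 1.19% (2 dp)

1.19


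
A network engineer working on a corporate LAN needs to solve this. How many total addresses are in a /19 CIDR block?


Given: CIDR prefix /19
Host bits = 32 - 19 = 13
Total addresses = 2^13 = 8192

8192


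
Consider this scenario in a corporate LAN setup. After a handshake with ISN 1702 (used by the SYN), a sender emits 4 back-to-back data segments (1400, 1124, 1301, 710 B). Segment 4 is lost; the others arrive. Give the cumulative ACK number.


SYN uses sequence number 1702; first data byte = ISN + 1 = 1703.
Segment 1: SEQ = 1703, len = 1400 B, covers [1703, 3102]
Segment 2: SEQ = 3103, len = 1124 B, covers [3103, 4226]
Segment 3: SEQ = 4227, len = 1301 B, covers [4227, 5527]
Segment 4: SEQ = 5528, len = 710 B, covers [5528, 6237] [LOST]
In-order data received: bytes [1703, 5527] (segments 1..3).
Segment 4 missing -> gap begins at byte 5528.
Cumulative ACK = next expected in-order byte = 1703 + 1400 + 1124 + 1301 = 5528

5528


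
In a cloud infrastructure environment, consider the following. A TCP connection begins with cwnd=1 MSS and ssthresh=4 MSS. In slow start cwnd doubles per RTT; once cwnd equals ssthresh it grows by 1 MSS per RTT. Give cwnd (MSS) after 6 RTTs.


RTT 0: cwnd = 1 MSS (initial)
RTT 1: cwnd = 2 MSS (slow start, doubled)
RTT 2: cwnd = 4 MSS (slow start, doubled)
RTT 3: cwnd = 5 MSS (congestion avoidance, +1)
RTT 4: cwnd = 6 MSS (congestion avoidance, +1)
RTT 5: cwnd = 7 MSS (congestion avoidance, +1)
RTT 6: cwnd = 8 MSS (congestion avoidance, +1)

8


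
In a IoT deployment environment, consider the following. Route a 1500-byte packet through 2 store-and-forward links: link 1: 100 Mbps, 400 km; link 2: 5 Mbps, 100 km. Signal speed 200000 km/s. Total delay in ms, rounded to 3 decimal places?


Packet = 1500 bytes = 12000 bits. Store-and-forward: sum (t_trans + t_prop) per link.
Link 1: t_trans = 12000/(100*10^6) s = 0.1200 ms; t_prop = 400/200000 s = 2.0000 ms; subtotal = 2.1200 ms
Link 2: t_trans = 12000/(5*10^6) s = 2.4000 ms; t_prop = 100/200000 s = 0.5000 ms; subtotal = 2.9000 ms
End-to-end = 2.1200 + 2.9000 = 5.0200 ms -> 5.020 ms (3 dp)

5.020


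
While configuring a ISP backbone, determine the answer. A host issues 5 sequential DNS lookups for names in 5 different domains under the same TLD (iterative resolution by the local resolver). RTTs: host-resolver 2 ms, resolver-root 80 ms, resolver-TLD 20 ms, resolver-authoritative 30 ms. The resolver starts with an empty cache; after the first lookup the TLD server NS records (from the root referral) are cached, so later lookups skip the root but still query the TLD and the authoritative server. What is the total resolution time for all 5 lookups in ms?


Lookup 1 (cold cache): local + root + TLD + auth = 2 + 80 + 20 + 30 = 132 ms
Lookups 2..5 (TLD NS cached -> skip root; new domain -> still ask TLD and auth): local + TLD + auth = 2 + 20 + 30 = 52 ms each
Remaining 4 lookups: 4 * 52 = 208 ms
Total = 132 + 208 = 340 ms

340


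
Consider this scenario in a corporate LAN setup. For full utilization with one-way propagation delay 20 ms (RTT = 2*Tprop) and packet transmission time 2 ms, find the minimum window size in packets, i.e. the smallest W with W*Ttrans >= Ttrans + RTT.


Given: Ttrans = 2 ms, RTT = 40 ms (= 2 * Tprop, Tprop = 20 ms)
Time until first ACK returns = Ttrans + RTT = 2 + 40 = 42 ms
Need W * Ttrans >= Ttrans + RTT  ->  W >= (Ttrans + RTT) / Ttrans
(Ttrans + RTT) / Ttrans = 42 / 2 = 21
W_min = ceil(21) = 21

21


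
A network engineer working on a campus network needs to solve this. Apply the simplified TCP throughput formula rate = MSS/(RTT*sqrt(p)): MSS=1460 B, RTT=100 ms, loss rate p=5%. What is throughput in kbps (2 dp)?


Given: MSS = 1460 bytes, RTT = 100 ms, loss = 5%
RTT in seconds = 100 / 1000 = 0.1
Loss rate = 5% = 0.05
sqrt(loss) = sqrt(0.05) = 0.223606797750
Throughput (bytes/s) = 1460 / (0.1 * 0.223606797750) = 65293.1849
Throughput (kbps) = 65293.1849 * 8 / 1000 = 522.345480 -> 522.35 kbps (2 dp)

522.35


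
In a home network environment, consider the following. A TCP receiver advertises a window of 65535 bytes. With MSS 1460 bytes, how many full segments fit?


Given: RWND = 65535 bytes, MSS = 1460 bytes
Full segments = floor(RWND / MSS)
Full segments = floor(65535 / 1460)
Full segments = floor(44.887) = 44

44


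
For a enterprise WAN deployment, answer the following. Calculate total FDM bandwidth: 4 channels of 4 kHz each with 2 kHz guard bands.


Given: 4 channels, 4 kHz each, guard = 2 kHz
Channel bandwidth = 4 * 4 = 16 kHz
Guard bands = 3 gaps * 2 kHz = 6 kHz
Total = 16 + 6 = 22 kHz

22


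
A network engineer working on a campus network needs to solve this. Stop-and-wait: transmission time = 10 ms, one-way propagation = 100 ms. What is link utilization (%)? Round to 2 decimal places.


Given: Ttrans = 10 ms, Tprop = 100 ms
RTT = 2 * Tprop = 2 * 100 = 200 ms
U = Ttrans / (Ttrans + RTT)
U = 10 / (10 + 200)
U = 10 / 210 = 0.047619
U% = 4.76%

4.76


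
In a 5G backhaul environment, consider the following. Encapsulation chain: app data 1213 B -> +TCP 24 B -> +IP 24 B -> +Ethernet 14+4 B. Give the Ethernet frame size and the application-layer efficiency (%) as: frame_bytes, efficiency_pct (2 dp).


TCP segment = 1213 + 24 = 1237 B
IP packet = 1237 + 24 = 1261 B
Ethernet frame = 1261 + 14 + 4 = 1279 B
Efficiency = app / frame = 1213 / 1279 = 0.948397 = 94.8397% -> 94.84% (2 dp)

1279, 94.84


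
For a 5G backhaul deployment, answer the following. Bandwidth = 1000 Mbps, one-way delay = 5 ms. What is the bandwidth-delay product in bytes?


Given: bandwidth = 1000 Mbps, delay = 5 ms
BDP in bits = 1000 * 10^6 * 5 / 1000
BDP in bits = 5000000
BDP in bytes = 5000000 / 8 = 625000

625000


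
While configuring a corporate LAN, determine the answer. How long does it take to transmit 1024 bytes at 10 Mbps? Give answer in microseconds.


Given: packet = 1024 bytes, bandwidth = 10 Mbps
Packet in bits = 1024 * 8 = 8192 bits
Bandwidth = 10 * 10^6 = 10000000 bps
Time = 8192 / 10000000 seconds
Time in us = 8192 * 10^6 / 10000000 = 819.2

819.2


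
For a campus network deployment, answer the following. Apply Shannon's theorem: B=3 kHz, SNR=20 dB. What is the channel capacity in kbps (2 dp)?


Given: B = 3 kHz, SNR = 20 dB
SNR linear = 10^(20/10) = 100
1 + SNR = 101
log2(101) = 6.6582114828
C = 3 * 1000 * 6.6582114828 = 19974.6344 bps
C = 19.974634 kbps -> 19.97 kbps (2 dp)

19.97


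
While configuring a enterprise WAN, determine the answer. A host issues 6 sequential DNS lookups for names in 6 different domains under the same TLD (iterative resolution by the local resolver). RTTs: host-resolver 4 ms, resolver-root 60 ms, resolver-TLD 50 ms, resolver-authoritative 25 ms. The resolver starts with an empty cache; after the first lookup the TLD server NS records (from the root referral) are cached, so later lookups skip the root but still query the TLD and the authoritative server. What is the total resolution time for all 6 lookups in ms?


Lookup 1 (cold cache): local + root + TLD + auth = 4 + 60 + 50 + 25 = 139 ms
Lookups 2..6 (TLD NS cached -> skip root; new domain -> still ask TLD and auth): local + TLD + auth = 4 + 50 + 25 = 79 ms each
Remaining 5 lookups: 5 * 79 = 395 ms
Total = 139 + 395 = 534 ms

534


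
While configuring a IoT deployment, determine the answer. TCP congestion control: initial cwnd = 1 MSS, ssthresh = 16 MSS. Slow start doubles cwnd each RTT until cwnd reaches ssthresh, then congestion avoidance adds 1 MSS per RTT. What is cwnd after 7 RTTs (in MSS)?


RTT 0: cwnd = 1 MSS (initial)
RTT 1: cwnd = 2 MSS (slow start, doubled)
RTT 2: cwnd = 4 MSS (slow start, doubled)
RTT 3: cwnd = 8 MSS (slow start, doubled)
RTT 4: cwnd = 16 MSS (slow start, doubled)
RTT 5: cwnd = 17 MSS (congestion avoidance, +1)
RTT 6: cwnd = 18 MSS (congestion avoidance, +1)
RTT 7: cwnd = 19 MSS (congestion avoidance, +1)

19


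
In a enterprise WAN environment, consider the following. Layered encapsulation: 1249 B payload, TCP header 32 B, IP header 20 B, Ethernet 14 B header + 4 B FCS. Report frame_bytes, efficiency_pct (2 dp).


TCP segment = 1249 + 32 = 1281 B
IP packet = 1281 + 20 = 1301 B
Ethernet frame = 1301 + 14 + 4 = 1319 B
Efficiency = app / frame = 1249 / 1319 = 0.946929 = 94.6929% -> 94.69% (2 dp)

1319, 94.69


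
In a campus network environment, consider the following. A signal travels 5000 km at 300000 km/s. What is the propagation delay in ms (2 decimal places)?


Given: distance = 5000 km, speed = 300000 km/s
Delay = distance / speed = 5000 / 300000 seconds
Delay in ms = 5000 * 1000 / 300000
Delay = 16.6667 ms
Rounded to 2 dp = 16.67 ms

16.67


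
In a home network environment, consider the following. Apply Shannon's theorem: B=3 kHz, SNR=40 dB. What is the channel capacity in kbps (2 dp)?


Given: B = 3 kHz, SNR = 40 dB
SNR linear = 10^(40/10) = 10000
1 + SNR = 10001
log2(10001) = 13.2878566418
C = 3 * 1000 * 13.2878566418 = 39863.5699 bps
C = 39.863570 kbps -> 39.86 kbps (2 dp)

39.86


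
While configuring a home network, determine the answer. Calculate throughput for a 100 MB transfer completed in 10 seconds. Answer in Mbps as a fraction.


Given: file = 100 MB, time = 10 s
File in Mb = 100 * 8 = 800 Mb
Throughput = 800 / 10 Mbps
Throughput = 80 Mbps

80


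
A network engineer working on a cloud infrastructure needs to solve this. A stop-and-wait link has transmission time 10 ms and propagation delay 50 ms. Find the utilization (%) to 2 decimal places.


Given: Ttrans = 10 ms, Tprop = 50 ms
RTT = 2 * Tprop = 2 * 50 = 100 ms
U = Ttrans / (Ttrans + RTT)
U = 10 / (10 + 100)
U = 10 / 110 = 0.090909
U% = 9.09%

9.09


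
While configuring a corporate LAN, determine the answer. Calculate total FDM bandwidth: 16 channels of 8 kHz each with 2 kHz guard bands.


Given: 16 channels, 8 kHz each, guard = 2 kHz
Channel bandwidth = 16 * 8 = 128 kHz
Guard bands = 15 gaps * 2 kHz = 30 kHz
Total = 128 + 30 = 158 kHz

158


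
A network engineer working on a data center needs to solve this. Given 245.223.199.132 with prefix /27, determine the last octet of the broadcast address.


Given: IP = 245.223.199.132, prefix = /27
Host bits = 32 - 27 = 5
Network last octet = 132 AND mask = 128
Host part size = 2^5 - 1 = 31
Broadcast last octet = 128 OR 31 = 159

159


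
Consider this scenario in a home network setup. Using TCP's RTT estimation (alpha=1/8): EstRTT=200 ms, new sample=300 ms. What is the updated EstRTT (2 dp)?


Given: EstRTT = 200 ms, SampleRTT = 300 ms, alpha = 1/8
New EstRTT = (1 - alpha) * EstRTT + alpha * SampleRTT
(7/8) * 200 = 175
(1/8) * 300 = 37.5
New EstRTT = 175 + 37.5 = 212.5 ms -> 212.50 ms (2 dp)

212.50


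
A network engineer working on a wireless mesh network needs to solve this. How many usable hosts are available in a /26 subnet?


Given: subnet mask /26
Host bits = 32 - 26 = 6
Total addresses = 2^6 = 64
Usable hosts = 64 - 2 (network + broadcast) = 62

62


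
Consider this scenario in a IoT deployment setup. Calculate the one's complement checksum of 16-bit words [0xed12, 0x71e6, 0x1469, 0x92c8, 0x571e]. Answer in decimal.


Given words: [0xed12, 0x71e6, 0x1469, 0x92c8, 0x571e]
Step 1: Sum all words
Raw sum = 60690 + 29158 + 5225 + 37576 + 22302 = 154951
Step 2: Fold carry: (23879 + 2) = 23881
One's complement = ~23881 & 0xFFFF = 41654

41654


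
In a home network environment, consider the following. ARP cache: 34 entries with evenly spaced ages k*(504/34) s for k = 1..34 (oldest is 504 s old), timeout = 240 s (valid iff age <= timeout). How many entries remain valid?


Ages are k * 504/34 s for k = 1..34 (spacing = 14.8235 s).
Entry k is valid iff k * 504/34 <= 240 iff k <= 34 * 240 / 504 = 16.1905
n_valid = floor(16.1905) = 16
(n_stale = 34 - 16 = 18)

16


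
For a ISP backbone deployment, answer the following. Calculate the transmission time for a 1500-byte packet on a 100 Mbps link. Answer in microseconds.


Given: packet = 1500 bytes, bandwidth = 100 Mbps
Packet in bits = 1500 * 8 = 12000 bits
Bandwidth = 100 * 10^6 = 100000000 bps
Time = 12000 / 100000000 seconds
Time in us = 12000 * 10^6 / 100000000 = 120

120


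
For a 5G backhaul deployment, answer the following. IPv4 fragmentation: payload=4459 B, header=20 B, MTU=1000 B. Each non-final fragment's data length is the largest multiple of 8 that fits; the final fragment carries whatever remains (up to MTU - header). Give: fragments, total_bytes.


Max data per non-final fragment = floor((MTU - header)/8)*8 = floor((1000 - 20)/8)*8 = floor(980/8)*8 = 976 B
Final fragment needs no 8-byte alignment: it can carry up to MTU - header = 980 B
Non-final fragments needed = ceil((payload - 980) / 976) = ceil(3479/976) = ceil(3.5645) = 4
Number of fragments = 4 + 1 = 5
Fragment sizes (data): 4 * 976 B + 555 B (last, 555 <= 980 OK)
Total bytes sent = payload + n_frags * header = 4459 + 5*20 = 4459 + 100 = 4559 B

5, 4559


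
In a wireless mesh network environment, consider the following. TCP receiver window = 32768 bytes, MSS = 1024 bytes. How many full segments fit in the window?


Given: RWND = 32768 bytes, MSS = 1024 bytes
Full segments = floor(RWND / MSS)
Full segments = floor(32768 / 1024)
Full segments = floor(32.0) = 32

32


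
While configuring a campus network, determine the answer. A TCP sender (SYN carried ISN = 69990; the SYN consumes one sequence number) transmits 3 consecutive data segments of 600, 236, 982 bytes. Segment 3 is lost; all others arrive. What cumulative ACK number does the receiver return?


SYN uses sequence number 69990; first data byte = ISN + 1 = 69991.
Segment 1: SEQ = 69991, len = 600 B, covers [69991, 70590]
Segment 2: SEQ = 70591, len = 236 B, covers [70591, 70826]
Segment 3: SEQ = 70827, len = 982 B, covers [70827, 71808] [LOST]
In-order data received: bytes [69991, 70826] (segments 1..2).
Segment 3 missing -> gap begins at byte 70827.
Cumulative ACK = next expected in-order byte = 69991 + 600 + 236 = 70827

70827


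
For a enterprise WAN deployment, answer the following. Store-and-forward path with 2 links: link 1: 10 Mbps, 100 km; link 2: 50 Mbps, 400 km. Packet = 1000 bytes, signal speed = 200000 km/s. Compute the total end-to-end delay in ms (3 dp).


Packet = 1000 bytes = 8000 bits. Store-and-forward: sum (t_trans + t_prop) per link.
Link 1: t_trans = 8000/(10*10^6) s = 0.8000 ms; t_prop = 100/200000 s = 0.5000 ms; subtotal = 1.3000 ms
Link 2: t_trans = 8000/(50*10^6) s = 0.1600 ms; t_prop = 400/200000 s = 2.0000 ms; subtotal = 2.1600 ms
End-to-end = 1.3000 + 2.1600 = 3.4600 ms -> 3.460 ms (3 dp)

3.460


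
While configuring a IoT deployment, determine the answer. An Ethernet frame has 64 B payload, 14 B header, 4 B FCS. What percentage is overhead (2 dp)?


Given: payload = 64 B, header = 14 B, trailer = 4 B
Overhead bytes = header + trailer = 14 + 4 = 18
Total frame = payload + overhead = 64 + 18 = 82
Overhead % = 18 / 82 * 100 = 21.9512% -> 21.95% (2 dp)

21.95


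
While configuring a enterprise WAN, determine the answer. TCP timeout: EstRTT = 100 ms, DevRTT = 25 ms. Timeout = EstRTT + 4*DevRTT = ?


Given: EstRTT = 100 ms, DevRTT = 25 ms
Timeout = EstRTT + 4 * DevRTT
4 * DevRTT = 4 * 25 = 100
Timeout = 100 + 100 = 200 ms

200


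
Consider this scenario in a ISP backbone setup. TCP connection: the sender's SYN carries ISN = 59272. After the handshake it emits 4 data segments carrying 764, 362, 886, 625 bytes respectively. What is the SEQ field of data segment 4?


The SYN occupies sequence number ISN = 59272, so the first data byte is ISN + 1 = 59273.
SEQ of data segment i = (ISN + 1) + sum of payload sizes of segments 1..i-1.
Segment 1: SEQ = 59273, payload = 764 bytes
Segment 2: SEQ = 60037, payload = 362 bytes
Segment 3: SEQ = 60399, payload = 886 bytes
Segment 4: SEQ = 61285, payload = 625 bytes
SEQ of segment 4 = 59273 + 764 + 362 + 886 = 61285

61285


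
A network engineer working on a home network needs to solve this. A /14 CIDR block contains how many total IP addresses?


Given: CIDR prefix /14
Host bits = 32 - 14 = 18
Total addresses = 2^18 = 262144

262144


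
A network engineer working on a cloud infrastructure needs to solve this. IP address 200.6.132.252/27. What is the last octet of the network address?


Given: IP = 200.6.132.252, prefix = /27
Subnet mask = 255.255.255.224
Last octet of IP: 252
Last octet of mask: 224
Network last octet = 252 AND 224 = 224

224


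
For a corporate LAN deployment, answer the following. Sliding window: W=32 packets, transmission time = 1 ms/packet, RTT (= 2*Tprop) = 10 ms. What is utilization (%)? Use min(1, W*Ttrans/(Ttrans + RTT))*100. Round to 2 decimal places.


Given: W = 32, Ttrans = 1 ms, RTT = 10 ms (= 2 * Tprop, Tprop = 5 ms)
Cycle time = Ttrans + RTT = 1 + 10 = 11 ms (first packet sent until its ACK returns)
W * Ttrans = 32 * 1 = 32 ms of sending per cycle
W * Ttrans / (Ttrans + RTT) = 32 / 11 = 2.909091
U = min(1, 2.909091) = 1.000000
U% = 100.00%

100.00


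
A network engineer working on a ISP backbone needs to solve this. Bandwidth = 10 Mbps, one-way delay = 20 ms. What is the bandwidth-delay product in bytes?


Given: bandwidth = 10 Mbps, delay = 20 ms
BDP in bits = 10 * 10^6 * 20 / 1000
BDP in bits = 200000
BDP in bytes = 200000 / 8 = 25000

25000


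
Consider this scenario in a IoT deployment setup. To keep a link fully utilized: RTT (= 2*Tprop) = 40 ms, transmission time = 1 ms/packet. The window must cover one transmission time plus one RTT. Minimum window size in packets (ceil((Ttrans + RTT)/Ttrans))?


Given: Ttrans = 1 ms, RTT = 40 ms (= 2 * Tprop, Tprop = 20 ms)
Time until first ACK returns = Ttrans + RTT = 1 + 40 = 41 ms
Need W * Ttrans >= Ttrans + RTT  ->  W >= (Ttrans + RTT) / Ttrans
(Ttrans + RTT) / Ttrans = 41 / 1 = 41
W_min = ceil(41) = 41

41


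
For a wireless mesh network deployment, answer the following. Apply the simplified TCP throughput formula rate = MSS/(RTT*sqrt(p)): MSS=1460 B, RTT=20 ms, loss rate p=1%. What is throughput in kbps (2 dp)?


Given: MSS = 1460 bytes, RTT = 20 ms, loss = 1%
RTT in seconds = 20 / 1000 = 0.02
Loss rate = 1% = 0.01
sqrt(loss) = sqrt(0.01) = 0.1
Throughput (bytes/s) = 1460 / (0.02 * 0.1) = 730000.0000
Throughput (kbps) = 730000.0000 * 8 / 1000 = 5840.000000 -> 5840.00 kbps (2 dp)

5840.00
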